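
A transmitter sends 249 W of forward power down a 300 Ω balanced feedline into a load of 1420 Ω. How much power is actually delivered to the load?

P_delivered ≈ 143 W

Γ = (1420 − 300)/(1420 + 300) = 0.651
|Γ|² = 0.424
P_refl = |Γ|²·P_inc = 106 W, P_del = (1 − |Γ|²)·P_inc = 143 W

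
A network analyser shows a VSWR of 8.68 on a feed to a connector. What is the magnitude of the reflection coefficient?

|Γ| = (S − 1)/(S + 1) = (8.68 − 1)/(8.68 + 1) = 7.68/9.68

|Γ| ≈ 0.793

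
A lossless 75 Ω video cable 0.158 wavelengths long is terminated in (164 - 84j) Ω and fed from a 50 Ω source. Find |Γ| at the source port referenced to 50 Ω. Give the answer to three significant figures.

βl = 2π × 0.158 = 56.9°
tan(βl) = 1.53
Z_in = Z_0·(Z_L + jZ_0·tanβl)/(Z_0 + jZ_L·tanβl) = 29.5 − j25 Ω
Γ_s = (Z_in − Z_s)/(Z_in + Z_s) = (-20.5 − j25)/(79.5 − j25), |Γ_s| = 0.388

|Γ| ≈ 0.388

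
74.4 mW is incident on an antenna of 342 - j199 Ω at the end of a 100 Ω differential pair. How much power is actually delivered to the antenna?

P_delivered ≈ 43.3 mW

|Γ| = |(242 − j199)/(442 − j199)| = 0.646
|Γ|² = 0.418
P_refl = |Γ|²·P_inc = 31.1 mW, P_del = (1 − |Γ|²)·P_inc = 43.3 mW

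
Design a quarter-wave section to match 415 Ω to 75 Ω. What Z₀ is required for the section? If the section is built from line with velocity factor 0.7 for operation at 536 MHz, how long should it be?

Z_qwt = √(Z_0·R_L) = √(75 × 415) = √31120
λ = 0.7·c/f = 0.392 m, so l = λ/4 = 0.0979 m

Z_qwt ≈ 176 Ω; length ≈ 9.79 cm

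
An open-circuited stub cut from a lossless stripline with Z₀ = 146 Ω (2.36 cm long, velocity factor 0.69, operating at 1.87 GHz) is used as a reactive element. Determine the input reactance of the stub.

λ = v/f = 0.69·c / 1.87 GHz = 0.111 m
βl = 2π·l/λ = 2π × 0.213 = 76.8°
tan(βl) = 4.25
For an open-circuited stub, Z_in = −jZ_0·cot(βl) = −jZ_0/tan(βl)

X_in ≈ -34.4 Ω (capacitive)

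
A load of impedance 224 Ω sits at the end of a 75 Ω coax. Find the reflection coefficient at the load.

Γ = 0.498

Γ = (Z_L − Z_0)/(Z_L + Z_0) = (224 − 75)/(224 + 75) = 149/299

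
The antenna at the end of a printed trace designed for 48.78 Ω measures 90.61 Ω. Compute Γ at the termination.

Γ = (Z_L − Z_0)/(Z_L + Z_0) = (90.61 − 48.78)/(90.61 + 48.78) = 41.83/139.4

Γ = 0.3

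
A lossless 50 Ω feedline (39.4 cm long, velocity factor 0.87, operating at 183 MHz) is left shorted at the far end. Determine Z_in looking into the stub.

Z_in ≈ −j300 Ω

λ = v/f = 0.87·c / 183 MHz = 1.43 m
βl = 2π·l/λ = 2π × 0.276 = 99.5°
tan(βl) = -6.01
For a shorted stub, Z_in = jZ_0·tan(βl)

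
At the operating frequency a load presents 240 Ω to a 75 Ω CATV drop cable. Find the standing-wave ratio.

VSWR ≈ 3.2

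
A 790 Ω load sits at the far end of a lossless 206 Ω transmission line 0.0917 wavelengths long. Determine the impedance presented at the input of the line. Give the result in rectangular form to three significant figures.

Z_in ≈ 156 − j255 Ω

βl = 2π × 0.0917 = 33°
tan(βl) = tan(33°) = 0.65
Z_in = Z_0·(Z_L + jZ_0·tanβl)/(Z_0 + jZ_L·tanβl)
     = 206·(790 + j134)/(206 + j513)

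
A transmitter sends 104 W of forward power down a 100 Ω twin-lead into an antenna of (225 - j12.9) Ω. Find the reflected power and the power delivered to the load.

P_reflected ≈ 15.5 W; P_delivered ≈ 88.5 W

|Γ| = |(125 − j12.9)/(325 − j12.9)| = 0.386
|Γ|² = 0.149
P_refl = |Γ|²·P_inc = 15.5 W, P_del = (1 − |Γ|²)·P_inc = 88.5 W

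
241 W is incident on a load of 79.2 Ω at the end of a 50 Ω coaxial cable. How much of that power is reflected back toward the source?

Γ = (79.2 − 50)/(79.2 + 50) = 0.226
|Γ|² = 0.0511
P_refl = |Γ|²·P_inc = 12.3 W, P_del = (1 − |Γ|²)·P_inc = 229 W

P_reflected ≈ 12.3 W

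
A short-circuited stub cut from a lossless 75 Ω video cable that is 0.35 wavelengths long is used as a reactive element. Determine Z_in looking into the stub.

Z_in ≈ −j103 Ω

βl = 2π × 0.35 = 126°
tan(βl) = -1.38
For a short-circuited stub, Z_in = jZ_0·tan(βl)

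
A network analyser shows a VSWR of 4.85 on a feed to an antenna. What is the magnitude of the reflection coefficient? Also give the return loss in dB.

|Γ| = (S − 1)/(S + 1) = (4.85 − 1)/(4.85 + 1) = 3.85/5.85
RL = −20·log₁₀|Γ| = −20·log₁₀(0.658)

|Γ| ≈ 0.658; return loss ≈ 3.63 dB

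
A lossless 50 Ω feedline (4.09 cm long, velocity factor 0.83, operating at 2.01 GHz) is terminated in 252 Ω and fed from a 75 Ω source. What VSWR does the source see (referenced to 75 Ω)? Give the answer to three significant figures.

VSWR ≈ 6.6

λ = v/f = 0.83·c / 2.01 GHz = 0.124 m
βl = 2π·l/λ = 2π × 0.33 = 119°
tan(βl) = -1.81
Z_in = Z_0·(Z_L + jZ_0·tanβl)/(Z_0 + jZ_L·tanβl) = 12.8 + j26.2 Ω
Γ_s = (Z_in − Z_s)/(Z_in + Z_s) = (-62.2 + j26.2)/(87.8 + j26.2), |Γ_s| = 0.737
VSWR = (1 + |Γ_s|)/(1 − |Γ_s|)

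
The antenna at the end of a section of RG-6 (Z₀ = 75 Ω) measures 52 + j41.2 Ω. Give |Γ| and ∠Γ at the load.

Γ ≈ 0.353 ∠ 101°

Γ = (Z_L − Z_0)/(Z_L + Z_0) = (-23 + j41.2)/(127 + j41.2)
|Γ| = 47.2/134 = 0.353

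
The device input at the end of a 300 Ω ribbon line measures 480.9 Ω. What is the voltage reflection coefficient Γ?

Γ = (Z_L − Z_0)/(Z_L + Z_0) = (480.9 − 300)/(480.9 + 300) = 180.9/780.9

Γ = 0.232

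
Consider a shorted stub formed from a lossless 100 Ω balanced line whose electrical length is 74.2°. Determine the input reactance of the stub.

tan(βl) = 3.53
For a shorted stub, Z_in = jZ_0·tan(βl)

X_in ≈ 353 Ω (inductive)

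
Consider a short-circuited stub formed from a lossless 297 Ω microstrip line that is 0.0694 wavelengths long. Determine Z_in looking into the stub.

βl = 2π × 0.0694 = 25°
tan(βl) = 0.466
For a short-circuited stub, Z_in = jZ_0·tan(βl)

Z_in ≈ +j138 Ω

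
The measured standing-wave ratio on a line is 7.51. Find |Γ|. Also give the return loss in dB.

|Γ| ≈ 0.765; return loss ≈ 2.33 dB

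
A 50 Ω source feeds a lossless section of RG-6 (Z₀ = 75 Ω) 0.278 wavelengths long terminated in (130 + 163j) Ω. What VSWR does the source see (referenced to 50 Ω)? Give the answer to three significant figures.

βl = 2π × 0.278 = 100°
tan(βl) = -5.63
Z_in = Z_0·(Z_L + jZ_0·tanβl)/(Z_0 + jZ_L·tanβl) = 15.7 − j7.99 Ω
Γ_s = (Z_in − Z_s)/(Z_in + Z_s) = (-34.3 − j7.99)/(65.7 − j7.99), |Γ_s| = 0.532
VSWR = (1 + |Γ_s|)/(1 − |Γ_s|)

VSWR ≈ 3.27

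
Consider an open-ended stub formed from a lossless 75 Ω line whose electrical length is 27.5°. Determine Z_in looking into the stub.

Z_in ≈ −j144 Ω

tan(βl) = 0.521
For an open-ended stub, Z_in = −jZ_0·cot(βl) = −jZ_0/tan(βl)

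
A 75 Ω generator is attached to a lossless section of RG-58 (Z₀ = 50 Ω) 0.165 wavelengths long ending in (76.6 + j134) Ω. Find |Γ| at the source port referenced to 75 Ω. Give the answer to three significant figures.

|Γ| ≈ 0.754

βl = 2π × 0.165 = 59.4°
tan(βl) = 1.69
Z_in = Z_0·(Z_L + jZ_0·tanβl)/(Z_0 + jZ_L·tanβl) = 15.4 − j50.6 Ω
Γ_s = (Z_in − Z_s)/(Z_in + Z_s) = (-59.6 − j50.6)/(90.4 − j50.6), |Γ_s| = 0.754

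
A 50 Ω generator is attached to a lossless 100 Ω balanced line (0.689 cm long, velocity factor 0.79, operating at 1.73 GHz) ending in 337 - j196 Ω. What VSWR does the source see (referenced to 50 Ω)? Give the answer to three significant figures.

VSWR ≈ 7.92

λ = v/f = 0.79·c / 1.73 GHz = 0.137 m
βl = 2π·l/λ = 2π × 0.0503 = 18.1°
tan(βl) = 0.327
Z_in = Z_0·(Z_L + jZ_0·tanβl)/(Z_0 + jZ_L·tanβl) = 95.5 − j164 Ω
Γ_s = (Z_in − Z_s)/(Z_in + Z_s) = (45.5 − j164)/(145 − j164), |Γ_s| = 0.776
VSWR = (1 + |Γ_s|)/(1 − |Γ_s|)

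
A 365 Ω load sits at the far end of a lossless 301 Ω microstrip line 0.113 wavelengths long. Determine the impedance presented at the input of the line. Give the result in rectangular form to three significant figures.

Z_in ≈ 304 − j58.3 Ω

βl = 2π × 0.113 = 40.7°
tan(βl) = tan(40.7°) = 0.86
Z_in = Z_0·(Z_L + jZ_0·tanβl)/(Z_0 + jZ_L·tanβl)
     = 301·(365 + j259)/(301 + j314)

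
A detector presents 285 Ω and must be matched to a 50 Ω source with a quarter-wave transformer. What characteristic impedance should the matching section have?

Z_qwt = √(Z_0·R_L) = √(50 × 285) = √14250

Z_qwt ≈ 119 Ω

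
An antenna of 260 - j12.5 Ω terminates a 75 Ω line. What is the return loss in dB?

Γ = (185 − j12.5)/(335 − j12.5), |Γ| = 0.553
RL = −20·log₁₀|Γ| = −20·log₁₀(0.553)

RL ≈ 5.14 dB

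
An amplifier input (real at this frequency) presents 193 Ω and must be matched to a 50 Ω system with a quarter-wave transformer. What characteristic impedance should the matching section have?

Z_qwt ≈ 98.2 Ω

Z_qwt = √(Z_0·R_L) = √(50 × 193) = √9650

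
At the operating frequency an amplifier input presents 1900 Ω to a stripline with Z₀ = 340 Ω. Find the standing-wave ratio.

Γ = (1900 − 340)/(1900 + 340) = 0.696
VSWR = (1 + 0.696)/(1 − 0.696)

VSWR ≈ 5.59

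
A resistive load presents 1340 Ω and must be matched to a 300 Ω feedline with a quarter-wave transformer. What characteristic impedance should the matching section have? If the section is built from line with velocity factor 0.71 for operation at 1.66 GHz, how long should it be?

Z_qwt = √(Z_0·R_L) = √(300 × 1340) = √402000
λ = 0.71·c/f = 0.128 m, so l = λ/4 = 0.0321 m

Z_qwt ≈ 634 Ω; length ≈ 3.21 cm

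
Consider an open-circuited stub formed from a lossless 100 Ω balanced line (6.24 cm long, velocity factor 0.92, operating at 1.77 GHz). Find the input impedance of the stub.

Z_in ≈ +j138 Ω

λ = v/f = 0.92·c / 1.77 GHz = 0.156 m
βl = 2π·l/λ = 2π × 0.4 = 144°
tan(βl) = -0.725
For an open-circuited stub, Z_in = −jZ_0·cot(βl) = −jZ_0/tan(βl)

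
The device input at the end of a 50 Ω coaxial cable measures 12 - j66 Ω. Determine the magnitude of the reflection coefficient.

Γ = (Z_L − Z_0)/(Z_L + Z_0) = (-38 − j66)/(62 − j66)
|Γ| = 76.2/90.6

|Γ| ≈ 0.841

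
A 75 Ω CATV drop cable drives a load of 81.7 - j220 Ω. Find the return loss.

Γ = (6.7 − j220)/(156.7 − j220), |Γ| = 0.815
RL = −20·log₁₀|Γ| = −20·log₁₀(0.815)

RL ≈ 1.78 dB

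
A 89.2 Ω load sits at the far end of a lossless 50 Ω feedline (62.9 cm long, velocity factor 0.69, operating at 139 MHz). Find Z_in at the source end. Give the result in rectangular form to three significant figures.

Z_in ≈ 60.3 + j30.5 Ω

λ = v/f = 0.69·c / 139 MHz = 1.49 m
βl = 2π·l/λ = 2π × 0.422 = 152°
tan(βl) = tan(152°) = -0.531
Z_in = Z_0·(Z_L + jZ_0·tanβl)/(Z_0 + jZ_L·tanβl)
     = 50·(89.2 − j26.5)/(50 − j47.3)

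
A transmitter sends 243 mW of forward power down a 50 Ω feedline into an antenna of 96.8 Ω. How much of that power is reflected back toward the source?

Γ = (96.8 − 50)/(96.8 + 50) = 0.319
|Γ|² = 0.102
P_refl = |Γ|²·P_inc = 24.7 mW, P_del = (1 − |Γ|²)·P_inc = 218 mW

P_reflected ≈ 24.7 mW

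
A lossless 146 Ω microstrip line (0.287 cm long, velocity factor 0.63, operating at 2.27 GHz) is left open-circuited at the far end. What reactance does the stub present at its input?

X_in ≈ -664 Ω (capacitive)

λ = v/f = 0.63·c / 2.27 GHz = 0.0833 m
βl = 2π·l/λ = 2π × 0.0345 = 12.4°
tan(βl) = 0.22
For an open-circuited stub, Z_in = −jZ_0·cot(βl) = −jZ_0/tan(βl)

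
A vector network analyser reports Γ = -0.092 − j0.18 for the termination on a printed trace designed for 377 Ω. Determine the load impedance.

Z_L ≈ 295 − j111 Ω

Z_L = Z_0·(1 + Γ)/(1 − Γ) = 377·(0.908 − j0.18)/(1.09 + j0.18)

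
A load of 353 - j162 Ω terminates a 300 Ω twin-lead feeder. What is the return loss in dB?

Γ = (53 − j162)/(653 − j162), |Γ| = 0.253
RL = −20·log₁₀|Γ| = −20·log₁₀(0.253)

RL ≈ 11.9 dB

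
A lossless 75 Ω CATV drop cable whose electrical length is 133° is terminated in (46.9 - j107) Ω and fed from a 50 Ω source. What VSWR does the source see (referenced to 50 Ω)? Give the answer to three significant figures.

VSWR ≈ 7.64

tan(βl) = -1.07
Z_in = Z_0·(Z_L + jZ_0·tanβl)/(Z_0 + jZ_L·tanβl) = 138 + j179 Ω
Γ_s = (Z_in − Z_s)/(Z_in + Z_s) = (88 + j179)/(188 + j179), |Γ_s| = 0.768
VSWR = (1 + |Γ_s|)/(1 − |Γ_s|)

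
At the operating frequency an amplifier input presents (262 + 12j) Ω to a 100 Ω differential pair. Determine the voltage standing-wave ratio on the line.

VSWR ≈ 2.63

Γ = (Z_L − Z_0)/(Z_L + Z_0) = (162 + j12)/(362 + j12)
|Γ| = 162/362 = 0.448
VSWR = (1 + |Γ|)/(1 − |Γ|) = 1.45/0.552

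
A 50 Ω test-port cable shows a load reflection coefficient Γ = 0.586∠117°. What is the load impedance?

Z_L = Z_0·(1 + Γ)/(1 − Γ) = 50·(0.734 + j0.522)/(1.27 − j0.522)

Z_L ≈ 17.5 + j27.8 Ω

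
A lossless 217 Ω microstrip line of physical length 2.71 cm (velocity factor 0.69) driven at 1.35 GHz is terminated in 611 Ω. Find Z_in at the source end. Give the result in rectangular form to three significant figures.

Z_in ≈ 93.1 − j91.2 Ω

λ = v/f = 0.69·c / 1.35 GHz = 0.153 m
βl = 2π·l/λ = 2π × 0.177 = 63.6°
tan(βl) = tan(63.6°) = 2.02
Z_in = Z_0·(Z_L + jZ_0·tanβl)/(Z_0 + jZ_L·tanβl)
     = 217·(611 + j438)/(217 + j1230)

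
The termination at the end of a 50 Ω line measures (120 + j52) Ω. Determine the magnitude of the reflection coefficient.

Γ = (Z_L − Z_0)/(Z_L + Z_0) = (70 + j52)/(170 + j52)
|Γ| = 87.2/178

|Γ| ≈ 0.491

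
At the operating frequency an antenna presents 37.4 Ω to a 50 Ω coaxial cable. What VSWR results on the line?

Γ = (37.4 − 50)/(37.4 + 50) = -0.144
VSWR = (1 + 0.144)/(1 − 0.144)

VSWR ≈ 1.34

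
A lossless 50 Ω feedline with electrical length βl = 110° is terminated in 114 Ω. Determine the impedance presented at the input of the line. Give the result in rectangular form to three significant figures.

tan(βl) = tan(110°) = -2.75
Z_in = Z_0·(Z_L + jZ_0·tanβl)/(Z_0 + jZ_L·tanβl)
     = 50·(114 − j137)/(50 − j313)

Z_in ≈ 24.2 + j14.3 Ω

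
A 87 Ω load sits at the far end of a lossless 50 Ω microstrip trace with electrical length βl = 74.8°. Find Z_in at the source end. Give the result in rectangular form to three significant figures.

Z_in ≈ 30.1 − j8.88 Ω

tan(βl) = tan(74.8°) = 3.68
Z_in = Z_0·(Z_L + jZ_0·tanβl)/(Z_0 + jZ_L·tanβl)
     = 50·(87 + j184)/(50 + j320)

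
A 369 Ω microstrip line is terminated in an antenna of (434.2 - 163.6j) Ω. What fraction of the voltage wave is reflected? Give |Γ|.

|Γ| ≈ 0.215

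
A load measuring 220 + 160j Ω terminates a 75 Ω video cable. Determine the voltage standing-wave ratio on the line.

VSWR ≈ 4.61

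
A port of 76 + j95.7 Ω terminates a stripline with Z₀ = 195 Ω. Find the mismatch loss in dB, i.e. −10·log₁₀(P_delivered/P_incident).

Γ = (-119 + j95.7)/(271 + j95.7), |Γ| = 0.531
|Γ|² = 0.282, so P_del/P_inc = 1 − |Γ|² = 0.718
ML = −10·log₁₀(1 − |Γ|²)

mismatch loss ≈ 1.44 dB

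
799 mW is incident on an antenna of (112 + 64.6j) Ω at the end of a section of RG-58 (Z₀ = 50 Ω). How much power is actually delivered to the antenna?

P_delivered ≈ 588 mW

|Γ| = |(62 + j64.6)/(162 + j64.6)| = 0.513
|Γ|² = 0.264
P_refl = |Γ|²·P_inc = 211 mW, P_del = (1 − |Γ|²)·P_inc = 588 mW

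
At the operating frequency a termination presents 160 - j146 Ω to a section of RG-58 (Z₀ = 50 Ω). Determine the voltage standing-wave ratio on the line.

VSWR ≈ 6.01

Γ = (Z_L − Z_0)/(Z_L + Z_0) = (110 − j146)/(210 − j146)
|Γ| = 183/256 = 0.715
VSWR = (1 + |Γ|)/(1 − |Γ|) = 1.71/0.285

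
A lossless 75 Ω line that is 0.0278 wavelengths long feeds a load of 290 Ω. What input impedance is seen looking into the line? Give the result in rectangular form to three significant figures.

βl = 2π × 0.0278 = 10°
tan(βl) = tan(10°) = 0.176
Z_in = Z_0·(Z_L + jZ_0·tanβl)/(Z_0 + jZ_L·tanβl)
     = 75·(290 + j13.2)/(75 + j51.2)

Z_in ≈ 204 − j126 Ω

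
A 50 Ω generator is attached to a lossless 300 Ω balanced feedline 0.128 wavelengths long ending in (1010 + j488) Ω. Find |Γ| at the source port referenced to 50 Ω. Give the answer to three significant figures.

|Γ| ≈ 0.883

βl = 2π × 0.128 = 46.1°
tan(βl) = 1.04
Z_in = Z_0·(Z_L + jZ_0·tanβl)/(Z_0 + jZ_L·tanβl) = 165 − j321 Ω
Γ_s = (Z_in − Z_s)/(Z_in + Z_s) = (115 − j321)/(215 − j321), |Γ_s| = 0.883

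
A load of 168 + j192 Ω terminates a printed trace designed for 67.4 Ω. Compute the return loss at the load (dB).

Γ = (100.6 + j192)/(235.4 + j192), |Γ| = 0.714
RL = −20·log₁₀|Γ| = −20·log₁₀(0.714)

RL ≈ 2.93 dB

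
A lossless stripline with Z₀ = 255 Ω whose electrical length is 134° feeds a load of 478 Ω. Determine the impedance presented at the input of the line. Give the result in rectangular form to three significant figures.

tan(βl) = tan(134°) = -1.04
Z_in = Z_0·(Z_L + jZ_0·tanβl)/(Z_0 + jZ_L·tanβl)
     = 255·(478 − j264)/(255 − j495)

Z_in ≈ 208 + j139 Ω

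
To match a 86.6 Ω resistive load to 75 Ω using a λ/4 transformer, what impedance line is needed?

Z_qwt = √(Z_0·R_L) = √(75 × 86.6) = √6495

Z_qwt ≈ 80.6 Ω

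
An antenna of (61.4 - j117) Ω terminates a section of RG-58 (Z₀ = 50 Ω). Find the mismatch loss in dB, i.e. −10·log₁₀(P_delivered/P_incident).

Γ = (11.4 − j117)/(111.4 − j117), |Γ| = 0.728
|Γ|² = 0.529, so P_del/P_inc = 1 − |Γ|² = 0.471
ML = −10·log₁₀(1 − |Γ|²)

mismatch loss ≈ 3.27 dB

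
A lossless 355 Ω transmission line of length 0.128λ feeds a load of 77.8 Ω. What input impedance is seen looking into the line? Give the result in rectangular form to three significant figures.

Z_in ≈ 154 + j334 Ω

βl = 2π × 0.128 = 46.1°
tan(βl) = tan(46.1°) = 1.04
Z_in = Z_0·(Z_L + jZ_0·tanβl)/(Z_0 + jZ_L·tanβl)
     = 355·(77.8 + j369)/(355 + j80.8)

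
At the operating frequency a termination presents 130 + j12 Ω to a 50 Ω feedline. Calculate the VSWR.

VSWR ≈ 2.63

Γ = (Z_L − Z_0)/(Z_L + Z_0) = (80 + j12)/(180 + j12)
|Γ| = 80.9/180 = 0.448
VSWR = (1 + |Γ|)/(1 − |Γ|) = 1.45/0.552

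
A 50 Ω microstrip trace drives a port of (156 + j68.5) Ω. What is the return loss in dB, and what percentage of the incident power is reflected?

RL ≈ 4.71 dB; 33.8% of incident power reflected

Γ = (106 + j68.5)/(206 + j68.5), |Γ| = 0.581
RL = −20·log₁₀(0.581) = 4.71 dB
P_refl/P_inc = |Γ|² = 0.338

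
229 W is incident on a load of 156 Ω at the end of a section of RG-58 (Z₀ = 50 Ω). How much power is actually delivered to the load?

Γ = (156 − 50)/(156 + 50) = 0.515
|Γ|² = 0.265
P_refl = |Γ|²·P_inc = 60.6 W, P_del = (1 − |Γ|²)·P_inc = 168 W

P_delivered ≈ 168 W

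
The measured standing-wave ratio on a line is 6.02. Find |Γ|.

|Γ| = (S − 1)/(S + 1) = (6.02 − 1)/(6.02 + 1) = 5.02/7.02

|Γ| ≈ 0.715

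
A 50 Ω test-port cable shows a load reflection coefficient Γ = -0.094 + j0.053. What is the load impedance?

Z_L ≈ 41.2 + j4.42 Ω

Z_L = Z_0·(1 + Γ)/(1 − Γ) = 50·(0.906 + j0.053)/(1.09 − j0.053)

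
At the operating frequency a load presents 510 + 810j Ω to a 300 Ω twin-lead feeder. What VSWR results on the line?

VSWR ≈ 6.42

Γ = (Z_L − Z_0)/(Z_L + Z_0) = (210 + j810)/(810 + j810)
|Γ| = 837/1150 = 0.73
VSWR = (1 + |Γ|)/(1 − |Γ|) = 1.73/0.27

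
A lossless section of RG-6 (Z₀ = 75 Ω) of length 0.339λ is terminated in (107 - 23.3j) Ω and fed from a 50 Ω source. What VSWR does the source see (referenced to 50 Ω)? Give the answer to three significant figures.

βl = 2π × 0.339 = 122°
tan(βl) = -1.6
Z_in = Z_0·(Z_L + jZ_0·tanβl)/(Z_0 + jZ_L·tanβl) = 69.8 + j31.5 Ω
Γ_s = (Z_in − Z_s)/(Z_in + Z_s) = (19.8 + j31.5)/(120 + j31.5), |Γ_s| = 0.3
VSWR = (1 + |Γ_s|)/(1 − |Γ_s|)

VSWR ≈ 1.86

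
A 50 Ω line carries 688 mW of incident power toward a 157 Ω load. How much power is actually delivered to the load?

P_delivered ≈ 504 mW

Γ = (157 − 50)/(157 + 50) = 0.517
|Γ|² = 0.267
P_refl = |Γ|²·P_inc = 184 mW, P_del = (1 − |Γ|²)·P_inc = 504 mW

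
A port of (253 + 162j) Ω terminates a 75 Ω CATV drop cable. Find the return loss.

RL ≈ 3.64 dB

Γ = (178 + j162)/(328 + j162), |Γ| = 0.658
RL = −20·log₁₀|Γ| = −20·log₁₀(0.658)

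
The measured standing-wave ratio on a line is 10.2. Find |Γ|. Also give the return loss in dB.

|Γ| ≈ 0.821; return loss ≈ 1.71 dB

|Γ| = (S − 1)/(S + 1) = (10.2 − 1)/(10.2 + 1) = 9.2/11.2
RL = −20·log₁₀|Γ| = −20·log₁₀(0.821)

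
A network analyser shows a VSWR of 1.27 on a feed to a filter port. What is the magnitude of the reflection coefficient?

|Γ| ≈ 0.119

|Γ| = (S − 1)/(S + 1) = (1.27 − 1)/(1.27 + 1) = 0.27/2.27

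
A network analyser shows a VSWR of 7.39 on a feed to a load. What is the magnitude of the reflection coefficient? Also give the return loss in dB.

|Γ| ≈ 0.762; return loss ≈ 2.37 dB

|Γ| = (S − 1)/(S + 1) = (7.39 − 1)/(7.39 + 1) = 6.39/8.39
RL = −20·log₁₀|Γ| = −20·log₁₀(0.762)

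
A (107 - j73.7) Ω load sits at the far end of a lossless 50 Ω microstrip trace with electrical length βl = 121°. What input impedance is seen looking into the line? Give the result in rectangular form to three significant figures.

Z_in ≈ 27.3 + j41.2 Ω

tan(βl) = tan(121°) = -1.66
Z_in = Z_0·(Z_L + jZ_0·tanβl)/(Z_0 + jZ_L·tanβl)
     = 50·(107 − j157)/(-72.7 − j178)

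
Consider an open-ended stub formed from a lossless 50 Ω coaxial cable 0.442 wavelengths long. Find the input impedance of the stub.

Z_in ≈ +j131 Ω

βl = 2π × 0.442 = 159°
tan(βl) = -0.381
For an open-ended stub, Z_in = −jZ_0·cot(βl) = −jZ_0/tan(βl)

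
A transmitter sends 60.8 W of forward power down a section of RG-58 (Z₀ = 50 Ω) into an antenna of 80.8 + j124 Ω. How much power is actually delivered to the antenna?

P_delivered ≈ 30.2 W

|Γ| = |(30.8 + j124)/(130.8 + j124)| = 0.709
|Γ|² = 0.503
P_refl = |Γ|²·P_inc = 30.6 W, P_del = (1 − |Γ|²)·P_inc = 30.2 W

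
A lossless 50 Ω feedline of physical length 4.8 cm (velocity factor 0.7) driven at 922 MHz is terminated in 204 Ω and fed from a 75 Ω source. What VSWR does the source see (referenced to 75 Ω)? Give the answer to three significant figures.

λ = v/f = 0.7·c / 922 MHz = 0.228 m
βl = 2π·l/λ = 2π × 0.211 = 75.9°
tan(βl) = 3.97
Z_in = Z_0·(Z_L + jZ_0·tanβl)/(Z_0 + jZ_L·tanβl) = 13 − j11.8 Ω
Γ_s = (Z_in − Z_s)/(Z_in + Z_s) = (-62 − j11.8)/(88 − j11.8), |Γ_s| = 0.711
VSWR = (1 + |Γ_s|)/(1 − |Γ_s|)

VSWR ≈ 5.92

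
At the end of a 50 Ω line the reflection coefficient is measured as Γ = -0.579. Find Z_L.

Z_L = Z_0·(1 + Γ)/(1 − Γ) = 50·(0.421)/(1.58)

Z_L ≈ 13.3 Ω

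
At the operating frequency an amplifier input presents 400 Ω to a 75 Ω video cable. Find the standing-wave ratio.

For a purely resistive load, VSWR = R_L/Z_0 or Z_0/R_L (whichever > 1) = 400/75

VSWR ≈ 5.33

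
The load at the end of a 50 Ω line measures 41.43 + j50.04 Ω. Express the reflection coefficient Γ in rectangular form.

Γ ≈ 0.158 + j0.461

Γ = (Z_L − Z_0)/(Z_L + Z_0) = (-8.57 + j50.04)/(91.43 + j50.04)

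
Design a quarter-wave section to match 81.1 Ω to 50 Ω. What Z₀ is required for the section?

Z_qwt ≈ 63.7 Ω

Z_qwt = √(Z_0·R_L) = √(50 × 81.1) = √4055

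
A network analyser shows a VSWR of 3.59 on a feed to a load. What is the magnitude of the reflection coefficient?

|Γ| ≈ 0.564

|Γ| = (S − 1)/(S + 1) = (3.59 − 1)/(3.59 + 1) = 2.59/4.59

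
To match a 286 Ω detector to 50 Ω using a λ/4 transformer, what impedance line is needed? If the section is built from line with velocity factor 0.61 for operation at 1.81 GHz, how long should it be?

Z_qwt ≈ 120 Ω; length ≈ 2.53 cm

Z_qwt = √(Z_0·R_L) = √(50 × 286) = √14300
λ = 0.61·c/f = 0.101 m, so l = λ/4 = 0.0253 m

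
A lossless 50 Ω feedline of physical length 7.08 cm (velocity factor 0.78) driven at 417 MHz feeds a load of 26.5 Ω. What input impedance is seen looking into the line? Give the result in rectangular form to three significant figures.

Z_in ≈ 41.7 + j28.3 Ω

λ = v/f = 0.78·c / 417 MHz = 0.561 m
βl = 2π·l/λ = 2π × 0.126 = 45.4°
tan(βl) = tan(45.4°) = 1.01
Z_in = Z_0·(Z_L + jZ_0·tanβl)/(Z_0 + jZ_L·tanβl)
     = 50·(26.5 + j50.7)/(50 + j26.9)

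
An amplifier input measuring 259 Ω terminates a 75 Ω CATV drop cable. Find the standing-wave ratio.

VSWR ≈ 3.45

For a purely resistive load, VSWR = R_L/Z_0 or Z_0/R_L (whichever > 1) = 259/75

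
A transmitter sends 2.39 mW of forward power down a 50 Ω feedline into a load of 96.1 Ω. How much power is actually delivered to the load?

P_delivered ≈ 2.15 mW

Γ = (96.1 − 50)/(96.1 + 50) = 0.316
|Γ|² = 0.0996
P_refl = |Γ|²·P_inc = 0.238 mW, P_del = (1 − |Γ|²)·P_inc = 2.15 mW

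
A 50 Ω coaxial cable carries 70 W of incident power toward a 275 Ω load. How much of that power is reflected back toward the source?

Γ = (275 − 50)/(275 + 50) = 0.692
|Γ|² = 0.479
P_refl = |Γ|²·P_inc = 33.6 W, P_del = (1 − |Γ|²)·P_inc = 36.4 W

P_reflected ≈ 33.6 W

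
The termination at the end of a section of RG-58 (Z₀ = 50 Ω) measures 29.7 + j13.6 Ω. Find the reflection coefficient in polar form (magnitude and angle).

Γ = (Z_L − Z_0)/(Z_L + Z_0) = (-20.3 + j13.6)/(79.7 + j13.6)
|Γ| = 24.4/80.9 = 0.302

Γ ≈ 0.302 ∠ 136°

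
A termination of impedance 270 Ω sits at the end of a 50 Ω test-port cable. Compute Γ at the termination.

Γ = 0.688

Γ = (Z_L − Z_0)/(Z_L + Z_0) = (270 − 50)/(270 + 50) = 220/320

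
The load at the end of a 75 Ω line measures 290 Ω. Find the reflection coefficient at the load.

Γ = 0.589

Γ = (Z_L − Z_0)/(Z_L + Z_0) = (290 − 75)/(290 + 75) = 215/365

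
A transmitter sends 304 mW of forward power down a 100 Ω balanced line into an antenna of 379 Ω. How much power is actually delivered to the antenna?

Γ = (379 − 100)/(379 + 100) = 0.582
|Γ|² = 0.339
P_refl = |Γ|²·P_inc = 103 mW, P_del = (1 − |Γ|²)·P_inc = 201 mW

P_delivered ≈ 201 mW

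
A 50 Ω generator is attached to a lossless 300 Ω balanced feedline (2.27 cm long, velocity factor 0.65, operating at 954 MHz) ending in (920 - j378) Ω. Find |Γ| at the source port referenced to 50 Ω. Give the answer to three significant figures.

λ = v/f = 0.65·c / 954 MHz = 0.204 m
βl = 2π·l/λ = 2π × 0.111 = 40°
tan(βl) = 0.839
Z_in = Z_0·(Z_L + jZ_0·tanβl)/(Z_0 + jZ_L·tanβl) = 145 − j242 Ω
Γ_s = (Z_in − Z_s)/(Z_in + Z_s) = (94.5 − j242)/(195 − j242), |Γ_s| = 0.837

|Γ| ≈ 0.837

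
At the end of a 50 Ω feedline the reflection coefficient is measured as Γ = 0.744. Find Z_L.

Z_L ≈ 341 Ω

Z_L = Z_0·(1 + Γ)/(1 − Γ) = 50·(1.74)/(0.256)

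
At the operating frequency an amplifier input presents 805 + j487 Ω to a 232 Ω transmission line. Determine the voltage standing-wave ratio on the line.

Γ = (Z_L − Z_0)/(Z_L + Z_0) = (573 + j487)/(1037 + j487)
|Γ| = 752/1150 = 0.656
VSWR = (1 + |Γ|)/(1 − |Γ|) = 1.66/0.344

VSWR ≈ 4.82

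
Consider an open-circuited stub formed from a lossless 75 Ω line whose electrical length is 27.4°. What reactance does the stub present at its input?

X_in ≈ -145 Ω (capacitive)

tan(βl) = 0.518
For an open-circuited stub, Z_in = −jZ_0·cot(βl) = −jZ_0/tan(βl)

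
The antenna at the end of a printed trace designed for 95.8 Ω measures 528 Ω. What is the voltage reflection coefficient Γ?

Γ = 0.693

Γ = (Z_L − Z_0)/(Z_L + Z_0) = (528 − 95.8)/(528 + 95.8) = 432.2/623.8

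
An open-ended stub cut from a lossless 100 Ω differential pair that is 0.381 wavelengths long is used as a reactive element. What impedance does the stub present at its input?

Z_in ≈ +j108 Ω

βl = 2π × 0.381 = 137°
tan(βl) = -0.927
For an open-ended stub, Z_in = −jZ_0·cot(βl) = −jZ_0/tan(βl)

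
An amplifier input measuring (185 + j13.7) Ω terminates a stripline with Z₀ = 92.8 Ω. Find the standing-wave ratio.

VSWR ≈ 2.01

Γ = (Z_L − Z_0)/(Z_L + Z_0) = (92.2 + j13.7)/(277.8 + j13.7)
|Γ| = 93.2/278 = 0.335
VSWR = (1 + |Γ|)/(1 − |Γ|) = 1.34/0.665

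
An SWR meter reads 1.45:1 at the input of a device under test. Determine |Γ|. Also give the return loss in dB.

|Γ| = (S − 1)/(S + 1) = (1.45 − 1)/(1.45 + 1) = 0.45/2.45
RL = −20·log₁₀|Γ| = −20·log₁₀(0.184)

|Γ| ≈ 0.184; return loss ≈ 14.7 dB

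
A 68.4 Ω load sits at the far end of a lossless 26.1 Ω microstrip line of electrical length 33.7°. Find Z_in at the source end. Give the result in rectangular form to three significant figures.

tan(βl) = tan(33.7°) = 0.667
Z_in = Z_0·(Z_L + jZ_0·tanβl)/(Z_0 + jZ_L·tanβl)
     = 26.1·(68.4 + j17.4)/(26.1 + j45.6)

Z_in ≈ 24.4 − j25.2 Ω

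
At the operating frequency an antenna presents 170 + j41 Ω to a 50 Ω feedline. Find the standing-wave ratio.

Γ = (Z_L − Z_0)/(Z_L + Z_0) = (120 + j41)/(220 + j41)
|Γ| = 127/224 = 0.567
VSWR = (1 + |Γ|)/(1 − |Γ|) = 1.57/0.433

VSWR ≈ 3.62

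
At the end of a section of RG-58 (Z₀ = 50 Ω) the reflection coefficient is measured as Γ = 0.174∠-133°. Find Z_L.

Z_L ≈ 38.3 − j10 Ω

Z_L = Z_0·(1 + Γ)/(1 − Γ) = 50·(0.881 − j0.127)/(1.12 + j0.127)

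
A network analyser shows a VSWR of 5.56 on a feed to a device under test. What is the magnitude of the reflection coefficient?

|Γ| = (S − 1)/(S + 1) = (5.56 − 1)/(5.56 + 1) = 4.56/6.56

|Γ| ≈ 0.695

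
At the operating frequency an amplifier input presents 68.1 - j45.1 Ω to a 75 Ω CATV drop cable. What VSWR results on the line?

VSWR ≈ 1.87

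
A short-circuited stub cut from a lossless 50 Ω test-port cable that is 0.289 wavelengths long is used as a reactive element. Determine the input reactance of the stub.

βl = 2π × 0.289 = 104°
tan(βl) = -4
For a short-circuited stub, Z_in = jZ_0·tan(βl)

X_in ≈ -200 Ω (capacitive)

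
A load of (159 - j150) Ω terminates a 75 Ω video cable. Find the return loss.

RL ≈ 4.17 dB

Γ = (84 − j150)/(234 − j150), |Γ| = 0.619
RL = −20·log₁₀|Γ| = −20·log₁₀(0.619)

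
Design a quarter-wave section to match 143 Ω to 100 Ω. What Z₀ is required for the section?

Z_qwt ≈ 120 Ω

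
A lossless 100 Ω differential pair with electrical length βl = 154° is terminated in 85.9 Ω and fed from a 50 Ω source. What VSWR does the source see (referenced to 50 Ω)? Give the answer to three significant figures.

tan(βl) = -0.488
Z_in = Z_0·(Z_L + jZ_0·tanβl)/(Z_0 + jZ_L·tanβl) = 90.5 − j10.9 Ω
Γ_s = (Z_in − Z_s)/(Z_in + Z_s) = (40.5 − j10.9)/(140 − j10.9), |Γ_s| = 0.297
VSWR = (1 + |Γ_s|)/(1 − |Γ_s|)

VSWR ≈ 1.85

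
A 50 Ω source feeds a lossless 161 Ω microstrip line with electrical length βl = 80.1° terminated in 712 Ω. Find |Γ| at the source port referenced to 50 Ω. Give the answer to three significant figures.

tan(βl) = 5.73
Z_in = Z_0·(Z_L + jZ_0·tanβl)/(Z_0 + jZ_L·tanβl) = 37.5 − j26.6 Ω
Γ_s = (Z_in − Z_s)/(Z_in + Z_s) = (-12.5 − j26.6)/(87.5 − j26.6), |Γ_s| = 0.322

|Γ| ≈ 0.322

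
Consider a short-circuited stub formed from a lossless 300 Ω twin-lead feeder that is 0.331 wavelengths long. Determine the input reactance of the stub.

βl = 2π × 0.331 = 119°
tan(βl) = -1.79
For a short-circuited stub, Z_in = jZ_0·tan(βl)

X_in ≈ -538 Ω (capacitive)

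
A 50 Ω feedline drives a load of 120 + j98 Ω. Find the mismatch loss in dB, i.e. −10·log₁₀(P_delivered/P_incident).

mismatch loss ≈ 2.05 dB

Γ = (70 + j98)/(170 + j98), |Γ| = 0.614
|Γ|² = 0.377, so P_del/P_inc = 1 − |Γ|² = 0.623
ML = −10·log₁₀(1 − |Γ|²)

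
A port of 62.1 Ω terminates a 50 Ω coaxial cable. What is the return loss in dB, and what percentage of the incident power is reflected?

RL ≈ 19.3 dB; 1.17% of incident power reflected

Γ = (62.1 − 50)/(62.1 + 50) = 0.108
RL = −20·log₁₀(0.108) = 19.3 dB
P_refl/P_inc = |Γ|² = 0.0117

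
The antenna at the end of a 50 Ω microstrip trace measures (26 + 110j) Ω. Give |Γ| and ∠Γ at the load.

Γ ≈ 0.842 ∠ 46.9°

Γ = (Z_L − Z_0)/(Z_L + Z_0) = (-24 + j110)/(76 + j110)
|Γ| = 113/134 = 0.842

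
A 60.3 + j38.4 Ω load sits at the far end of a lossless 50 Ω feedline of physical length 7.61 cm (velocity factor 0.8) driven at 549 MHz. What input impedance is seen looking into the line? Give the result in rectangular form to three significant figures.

Z_in ≈ 50.4 − j36.3 Ω

λ = v/f = 0.8·c / 549 MHz = 0.437 m
βl = 2π·l/λ = 2π × 0.174 = 62.7°
tan(βl) = tan(62.7°) = 1.93
Z_in = Z_0·(Z_L + jZ_0·tanβl)/(Z_0 + jZ_L·tanβl)
     = 50·(60.3 + j135)/(-24.3 + j117)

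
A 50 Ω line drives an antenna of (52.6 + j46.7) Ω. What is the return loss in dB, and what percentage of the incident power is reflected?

RL ≈ 7.64 dB; 17.2% of incident power reflected

Γ = (2.6 + j46.7)/(102.6 + j46.7), |Γ| = 0.415
RL = −20·log₁₀(0.415) = 7.64 dB
P_refl/P_inc = |Γ|² = 0.172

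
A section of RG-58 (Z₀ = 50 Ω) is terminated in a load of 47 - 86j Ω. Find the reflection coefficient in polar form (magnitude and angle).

Γ ≈ 0.664 ∠ -50.4°

Γ = (Z_L − Z_0)/(Z_L + Z_0) = (-3 − j86)/(97 − j86)
|Γ| = 86.1/130 = 0.664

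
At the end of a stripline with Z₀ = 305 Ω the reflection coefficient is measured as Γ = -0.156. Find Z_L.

Z_L ≈ 223 Ω

Z_L = Z_0·(1 + Γ)/(1 − Γ) = 305·(0.844)/(1.16)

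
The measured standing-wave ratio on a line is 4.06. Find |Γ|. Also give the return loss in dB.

|Γ| ≈ 0.605; return loss ≈ 4.37 dB

|Γ| = (S − 1)/(S + 1) = (4.06 − 1)/(4.06 + 1) = 3.06/5.06
RL = −20·log₁₀|Γ| = −20·log₁₀(0.605)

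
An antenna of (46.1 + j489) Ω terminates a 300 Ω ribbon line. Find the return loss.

Γ = (-253.9 + j489)/(346.1 + j489), |Γ| = 0.92
RL = −20·log₁₀|Γ| = −20·log₁₀(0.92)

RL ≈ 0.727 dB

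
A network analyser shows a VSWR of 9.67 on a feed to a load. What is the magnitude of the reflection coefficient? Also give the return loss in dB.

|Γ| = (S − 1)/(S + 1) = (9.67 − 1)/(9.67 + 1) = 8.67/10.7
RL = −20·log₁₀|Γ| = −20·log₁₀(0.813)

|Γ| ≈ 0.813; return loss ≈ 1.8 dB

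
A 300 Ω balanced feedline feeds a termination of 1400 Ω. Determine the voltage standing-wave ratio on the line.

VSWR ≈ 4.67

For a purely resistive load, VSWR = R_L/Z_0 or Z_0/R_L (whichever > 1) = 1400/300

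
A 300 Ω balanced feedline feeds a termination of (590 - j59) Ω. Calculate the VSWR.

VSWR ≈ 1.99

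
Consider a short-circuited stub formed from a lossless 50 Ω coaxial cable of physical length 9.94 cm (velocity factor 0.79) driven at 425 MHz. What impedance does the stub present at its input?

Z_in ≈ +j103 Ω

λ = v/f = 0.79·c / 425 MHz = 0.558 m
βl = 2π·l/λ = 2π × 0.178 = 64.2°
tan(βl) = 2.07
For a short-circuited stub, Z_in = jZ_0·tan(βl)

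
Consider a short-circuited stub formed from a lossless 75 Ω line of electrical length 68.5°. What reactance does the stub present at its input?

tan(βl) = 2.54
For a short-circuited stub, Z_in = jZ_0·tan(βl)

X_in ≈ 190 Ω (inductive)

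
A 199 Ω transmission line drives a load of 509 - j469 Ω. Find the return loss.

Γ = (310 − j469)/(708 − j469), |Γ| = 0.662
RL = −20·log₁₀|Γ| = −20·log₁₀(0.662)

RL ≈ 3.58 dB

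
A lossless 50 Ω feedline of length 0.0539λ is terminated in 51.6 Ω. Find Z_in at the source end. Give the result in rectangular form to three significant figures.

Z_in ≈ 51.2 − j1.01 Ω

βl = 2π × 0.0539 = 19.4°
tan(βl) = tan(19.4°) = 0.352
Z_in = Z_0·(Z_L + jZ_0·tanβl)/(Z_0 + jZ_L·tanβl)
     = 50·(51.6 + j17.6)/(50 + j18.2)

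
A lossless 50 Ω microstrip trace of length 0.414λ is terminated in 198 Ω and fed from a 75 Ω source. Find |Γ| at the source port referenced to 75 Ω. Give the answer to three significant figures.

|Γ| ≈ 0.561

βl = 2π × 0.414 = 149°
tan(βl) = -0.6
Z_in = Z_0·(Z_L + jZ_0·tanβl)/(Z_0 + jZ_L·tanβl) = 40.5 + j66.3 Ω
Γ_s = (Z_in − Z_s)/(Z_in + Z_s) = (-34.5 + j66.3)/(116 + j66.3), |Γ_s| = 0.561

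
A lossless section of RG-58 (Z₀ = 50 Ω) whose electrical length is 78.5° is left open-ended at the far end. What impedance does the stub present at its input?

tan(βl) = 4.92
For an open-ended stub, Z_in = −jZ_0·cot(βl) = −jZ_0/tan(βl)

Z_in ≈ −j10.2 Ω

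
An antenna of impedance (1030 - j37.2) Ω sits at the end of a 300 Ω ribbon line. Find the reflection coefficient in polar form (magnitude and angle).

Γ = (Z_L − Z_0)/(Z_L + Z_0) = (730 − j37.2)/(1330 − j37.2)
|Γ| = 731/1330 = 0.549

Γ ≈ 0.549 ∠ -1.32°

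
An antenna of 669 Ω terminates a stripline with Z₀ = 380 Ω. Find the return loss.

RL ≈ 11.2 dB

Γ = (669 − 380)/(669 + 380) = 0.276
RL = −20·log₁₀|Γ| = −20·log₁₀(0.276)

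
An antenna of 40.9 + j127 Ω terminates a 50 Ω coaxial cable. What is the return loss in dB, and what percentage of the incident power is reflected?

RL ≈ 1.77 dB; 66.5% of incident power reflected

Γ = (-9.1 + j127)/(90.9 + j127), |Γ| = 0.815
RL = −20·log₁₀(0.815) = 1.77 dB
P_refl/P_inc = |Γ|² = 0.665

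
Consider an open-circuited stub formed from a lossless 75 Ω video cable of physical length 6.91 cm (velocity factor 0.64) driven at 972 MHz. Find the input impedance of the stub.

λ = v/f = 0.64·c / 972 MHz = 0.198 m
βl = 2π·l/λ = 2π × 0.35 = 126°
tan(βl) = -1.38
For an open-circuited stub, Z_in = −jZ_0·cot(βl) = −jZ_0/tan(βl)

Z_in ≈ +j54.4 Ω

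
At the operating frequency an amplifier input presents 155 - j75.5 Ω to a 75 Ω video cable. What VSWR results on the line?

VSWR ≈ 2.67

Γ = (Z_L − Z_0)/(Z_L + Z_0) = (80 − j75.5)/(230 − j75.5)
|Γ| = 110/242 = 0.454
VSWR = (1 + |Γ|)/(1 − |Γ|) = 1.45/0.546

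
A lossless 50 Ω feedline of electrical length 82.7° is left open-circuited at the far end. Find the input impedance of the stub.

Z_in ≈ −j6.41 Ω

tan(βl) = 7.81
For an open-circuited stub, Z_in = −jZ_0·cot(βl) = −jZ_0/tan(βl)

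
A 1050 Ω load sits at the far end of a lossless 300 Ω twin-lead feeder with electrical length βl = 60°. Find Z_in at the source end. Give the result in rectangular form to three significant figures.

Z_in ≈ 111 − j155 Ω

tan(βl) = tan(60°) = 1.73
Z_in = Z_0·(Z_L + jZ_0·tanβl)/(Z_0 + jZ_L·tanβl)
     = 300·(1050 + j520)/(300 + j1820)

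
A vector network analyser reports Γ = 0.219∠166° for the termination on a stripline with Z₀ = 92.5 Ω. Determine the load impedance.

Z_L = Z_0·(1 + Γ)/(1 − Γ) = 92.5·(0.788 + j0.053)/(1.21 − j0.053)

Z_L ≈ 59.8 + j6.65 Ω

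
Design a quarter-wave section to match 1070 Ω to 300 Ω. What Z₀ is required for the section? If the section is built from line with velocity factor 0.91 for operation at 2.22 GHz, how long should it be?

Z_qwt ≈ 567 Ω; length ≈ 3.07 cm

Z_qwt = √(Z_0·R_L) = √(300 × 1070) = √321000
λ = 0.91·c/f = 0.123 m, so l = λ/4 = 0.0307 m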